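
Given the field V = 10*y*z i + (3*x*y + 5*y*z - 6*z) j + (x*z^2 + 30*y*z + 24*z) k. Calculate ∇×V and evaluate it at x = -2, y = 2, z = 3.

(∇×V)₁ = ∂V₃/∂y − ∂V₂/∂z = -5*y + 30*z + 6
(∇×V)₂ = ∂V₁/∂z − ∂V₃/∂x = 10*y - z^2
(∇×V)₃ = ∂V₂/∂x − ∂V₁/∂y = 3*y - 10*z
∇×V = (-5*y + 30*z + 6, 10*y - z^2, 3*y - 10*z)
At (-2, 2, 3): (86, 11, -24).

(86, 11, -24)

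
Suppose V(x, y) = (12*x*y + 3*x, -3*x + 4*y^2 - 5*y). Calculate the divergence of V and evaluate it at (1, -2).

-42

∂V₁/∂x = 12*y + 3
∂V₂/∂y = 8*y - 5
∇·V = 20*y - 2
At (1, -2): -42.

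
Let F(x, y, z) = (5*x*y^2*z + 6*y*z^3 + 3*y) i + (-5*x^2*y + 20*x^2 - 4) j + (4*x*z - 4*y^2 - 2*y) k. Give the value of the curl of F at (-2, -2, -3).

(∇×F)₁ = ∂F₃/∂y − ∂F₂/∂z = -8*y - 2
(∇×F)₂ = ∂F₁/∂z − ∂F₃/∂x = 5*x*y^2 + 18*y*z^2 - 4*z
(∇×F)₃ = ∂F₂/∂x − ∂F₁/∂y = -10*x*y*z - 10*x*y + 40*x - 6*z^3 - 3
∇×F = (-8*y - 2, 5*x*y^2 + 18*y*z^2 - 4*z, -10*x*y*z - 10*x*y + 40*x - 6*z^3 - 3)
At (-2, -2, -3): (14, -352, 159).

(14, -352, 159)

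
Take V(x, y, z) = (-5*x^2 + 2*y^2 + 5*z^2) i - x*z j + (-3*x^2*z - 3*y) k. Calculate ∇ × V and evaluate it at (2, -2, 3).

(∇×V)₁ = ∂V₃/∂y − ∂V₂/∂z = x - 3
(∇×V)₂ = ∂V₁/∂z − ∂V₃/∂x = 6*x*z + 10*z
(∇×V)₃ = ∂V₂/∂x − ∂V₁/∂y = -4*y - z
∇×V = (x - 3, 6*x*z + 10*z, -4*y - z)
At (2, -2, 3): (-1, 66, 5).

(-1, 66, 5)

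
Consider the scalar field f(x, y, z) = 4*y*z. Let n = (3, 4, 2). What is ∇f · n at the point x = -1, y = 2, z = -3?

-32

∂f/∂x = 0
∂f/∂y = 4*z
∂f/∂z = 4*y
∇f at (-1, 2, -3) = (0, -12, 8)
∇f · n = (0)(3) + (-12)(4) + (8)(2) = -32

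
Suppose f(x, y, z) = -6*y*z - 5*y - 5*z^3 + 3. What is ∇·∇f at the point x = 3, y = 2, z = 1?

-30

∂²f/∂x² = 0
∂²f/∂y² = 0
∂²f/∂z² = -30*z
∇²f = -30*z
At (3, 2, 1): -30.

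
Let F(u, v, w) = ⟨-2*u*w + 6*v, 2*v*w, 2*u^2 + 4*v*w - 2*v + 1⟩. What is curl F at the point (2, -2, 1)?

(6, -12, -6)

(∇×F)₁ = ∂F₃/∂v − ∂F₂/∂w = -2*v + 4*w - 2
(∇×F)₂ = ∂F₁/∂w − ∂F₃/∂u = -6*u
(∇×F)₃ = ∂F₂/∂u − ∂F₁/∂v = -6
∇×F = (-2*v + 4*w - 2, -6*u, -6)
At (2, -2, 1): (6, -12, -6).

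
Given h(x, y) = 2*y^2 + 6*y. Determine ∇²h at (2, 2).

∂²h/∂x² = 0
∂²h/∂y² = 4
∇²h = 4
At (2, 2): 4.

4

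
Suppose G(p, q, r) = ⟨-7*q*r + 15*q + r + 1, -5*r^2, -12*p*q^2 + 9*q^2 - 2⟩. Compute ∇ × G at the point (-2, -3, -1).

(∇×G)₁ = ∂G₃/∂q − ∂G₂/∂r = -24*p*q + 18*q + 10*r
(∇×G)₂ = ∂G₁/∂r − ∂G₃/∂p = 12*q^2 - 7*q + 1
(∇×G)₃ = ∂G₂/∂p − ∂G₁/∂q = 7*r - 15
∇×G = (-24*p*q + 18*q + 10*r, 12*q^2 - 7*q + 1, 7*r - 15)
At (-2, -3, -1): (-208, 130, -22).

(-208, 130, -22)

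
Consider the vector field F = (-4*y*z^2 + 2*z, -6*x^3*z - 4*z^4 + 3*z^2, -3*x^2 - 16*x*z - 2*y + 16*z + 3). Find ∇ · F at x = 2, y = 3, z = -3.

-16

∂F₁/∂x = 0
∂F₂/∂y = 0
∂F₃/∂z = -16*x + 16
∇·F = -16*x + 16
At (2, 3, -3): -16.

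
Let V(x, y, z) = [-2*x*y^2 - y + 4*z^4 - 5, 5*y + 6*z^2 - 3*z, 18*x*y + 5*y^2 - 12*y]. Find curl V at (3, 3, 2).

(51, 74, 37)

(∇×V)₁ = ∂V₃/∂y − ∂V₂/∂z = 18*x + 10*y - 12*z - 9
(∇×V)₂ = ∂V₁/∂z − ∂V₃/∂x = -18*y + 16*z^3
(∇×V)₃ = ∂V₂/∂x − ∂V₁/∂y = 4*x*y + 1
∇×V = (18*x + 10*y - 12*z - 9, -18*y + 16*z^3, 4*x*y + 1)
At (3, 3, 2): (51, 74, 37).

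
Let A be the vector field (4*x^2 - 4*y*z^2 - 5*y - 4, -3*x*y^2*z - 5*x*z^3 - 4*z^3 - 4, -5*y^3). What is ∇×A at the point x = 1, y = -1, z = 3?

(231, 24, -103)

(∇×A)₁ = ∂A₃/∂y − ∂A₂/∂z = 3*x*y^2 + 15*x*z^2 - 15*y^2 + 12*z^2
(∇×A)₂ = ∂A₁/∂z − ∂A₃/∂x = -8*y*z
(∇×A)₃ = ∂A₂/∂x − ∂A₁/∂y = -3*y^2*z - 5*z^3 + 4*z^2 + 5
∇×A = (3*x*y^2 + 15*x*z^2 - 15*y^2 + 12*z^2, -8*y*z, -3*y^2*z - 5*z^3 + 4*z^2 + 5)
At (1, -1, 3): (231, 24, -103).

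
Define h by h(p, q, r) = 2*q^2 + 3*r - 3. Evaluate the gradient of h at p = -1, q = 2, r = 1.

(0, 8, 3)

∂h/∂p = 0
∂h/∂q = 4*q
∂h/∂r = 3
∇h = (0, 4*q, 3)
At (-1, 2, 1): (0, 8, 3).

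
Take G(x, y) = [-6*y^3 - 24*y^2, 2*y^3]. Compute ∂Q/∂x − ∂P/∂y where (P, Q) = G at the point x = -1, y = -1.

∂G₂/∂x = 0
∂G₁/∂y = -18*y^2 - 48*y
Scalar curl = 18*y^2 + 48*y
At (-1, -1): -30.

-30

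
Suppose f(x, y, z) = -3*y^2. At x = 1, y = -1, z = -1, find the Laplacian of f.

∂²f/∂x² = 0
∂²f/∂y² = -6
∂²f/∂z² = 0
∇²f = -6
At (1, -1, -1): -6.

-6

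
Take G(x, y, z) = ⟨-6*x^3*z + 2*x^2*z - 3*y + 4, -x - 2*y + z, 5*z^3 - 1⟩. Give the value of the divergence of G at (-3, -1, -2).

406

∂G₁/∂x = -18*x^2*z + 4*x*z
∂G₂/∂y = -2
∂G₃/∂z = 15*z^2
∇·G = -18*x^2*z + 4*x*z + 15*z^2 - 2
At (-3, -1, -2): 406.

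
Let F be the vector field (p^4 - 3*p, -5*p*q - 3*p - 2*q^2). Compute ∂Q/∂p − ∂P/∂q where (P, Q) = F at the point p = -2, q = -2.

∂F₂/∂p = -5*q - 3
∂F₁/∂q = 0
Scalar curl = -5*q - 3
At (-2, -2): 7.

7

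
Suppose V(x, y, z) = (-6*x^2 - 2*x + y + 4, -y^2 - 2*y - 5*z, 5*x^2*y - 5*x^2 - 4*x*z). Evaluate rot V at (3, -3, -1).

(∇×V)₁ = ∂V₃/∂y − ∂V₂/∂z = 5*x^2 + 5
(∇×V)₂ = ∂V₁/∂z − ∂V₃/∂x = -10*x*y + 10*x + 4*z
(∇×V)₃ = ∂V₂/∂x − ∂V₁/∂y = -1
∇×V = (5*x^2 + 5, -10*x*y + 10*x + 4*z, -1)
At (3, -3, -1): (50, 116, -1).

(50, 116, -1)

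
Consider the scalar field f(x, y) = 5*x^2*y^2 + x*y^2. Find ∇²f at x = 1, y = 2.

52

∂²f/∂x² = 10*y^2
∂²f/∂y² = 2*x*(5*x + 1)
∇²f = 10*x^2 + 2*x + 10*y^2
At (1, 2): 52.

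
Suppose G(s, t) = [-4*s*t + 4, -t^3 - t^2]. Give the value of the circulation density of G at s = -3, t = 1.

-12

∂G₂/∂s = 0
∂G₁/∂t = -4*s
Scalar curl = 4*s
At (-3, 1): -12.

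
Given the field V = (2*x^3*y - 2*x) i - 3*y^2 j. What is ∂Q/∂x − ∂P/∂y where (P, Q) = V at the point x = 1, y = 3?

-2

∂V₂/∂x = 0
∂V₁/∂y = 2*x^3
Scalar curl = -2*x^3
At (1, 3): -2.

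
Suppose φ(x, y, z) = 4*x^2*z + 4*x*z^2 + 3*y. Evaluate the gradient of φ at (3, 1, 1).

∂φ/∂x = 8*x*z + 4*z^2
∂φ/∂y = 3
∂φ/∂z = 4*x^2 + 8*x*z
∇φ = (8*x*z + 4*z^2, 3, 4*x^2 + 8*x*z)
At (3, 1, 1): (28, 3, 60).

(28, 3, 60)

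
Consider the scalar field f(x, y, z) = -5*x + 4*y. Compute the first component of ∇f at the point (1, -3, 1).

(∇f)_1 = ∂f/∂x = -5
At (1, -3, 1): -5.

-5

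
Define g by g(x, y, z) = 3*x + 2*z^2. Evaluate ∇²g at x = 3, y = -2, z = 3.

∂²g/∂x² = 0
∂²g/∂y² = 0
∂²g/∂z² = 4
∇²g = 4
At (3, -2, 3): 4.

4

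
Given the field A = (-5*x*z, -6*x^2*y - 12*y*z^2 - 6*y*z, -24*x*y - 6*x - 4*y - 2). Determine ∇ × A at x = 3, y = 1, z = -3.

(∇×A)₁ = ∂A₃/∂y − ∂A₂/∂z = -24*x + 24*y*z + 6*y - 4
(∇×A)₂ = ∂A₁/∂z − ∂A₃/∂x = -5*x + 24*y + 6
(∇×A)₃ = ∂A₂/∂x − ∂A₁/∂y = -12*x*y
∇×A = (-24*x + 24*y*z + 6*y - 4, -5*x + 24*y + 6, -12*x*y)
At (3, 1, -3): (-142, 15, -36).

(-142, 15, -36)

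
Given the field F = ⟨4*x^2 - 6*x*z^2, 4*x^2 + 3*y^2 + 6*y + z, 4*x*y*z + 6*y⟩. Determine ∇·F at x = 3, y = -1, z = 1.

∂F₁/∂x = 8*x - 6*z^2
∂F₂/∂y = 6*y + 6
∂F₃/∂z = 4*x*y
∇·F = 4*x*y + 8*x + 6*y - 6*z^2 + 6
At (3, -1, 1): 6.

6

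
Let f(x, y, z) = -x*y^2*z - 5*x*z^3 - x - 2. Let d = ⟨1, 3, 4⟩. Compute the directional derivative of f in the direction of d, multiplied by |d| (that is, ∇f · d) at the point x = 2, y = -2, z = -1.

-168

∂f/∂x = -y^2*z - 5*z^3 - 1
∂f/∂y = -2*x*y*z
∂f/∂z = -x*y^2 - 15*x*z^2
∇f at (2, -2, -1) = (8, -8, -38)
∇f · d = (8)(1) + (-8)(3) + (-38)(4) = -168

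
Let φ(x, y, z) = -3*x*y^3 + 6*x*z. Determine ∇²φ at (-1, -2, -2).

∂²φ/∂x² = 0
∂²φ/∂y² = -18*x*y
∂²φ/∂z² = 0
∇²φ = -18*x*y
At (-1, -2, -2): -36.

-36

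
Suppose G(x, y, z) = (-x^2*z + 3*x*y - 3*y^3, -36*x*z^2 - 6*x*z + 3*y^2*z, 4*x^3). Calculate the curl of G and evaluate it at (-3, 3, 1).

(∇×G)₁ = ∂G₃/∂y − ∂G₂/∂z = 72*x*z + 6*x - 3*y^2
(∇×G)₂ = ∂G₁/∂z − ∂G₃/∂x = -13*x^2
(∇×G)₃ = ∂G₂/∂x − ∂G₁/∂y = -3*x + 9*y^2 - 36*z^2 - 6*z
∇×G = (72*x*z + 6*x - 3*y^2, -13*x^2, -3*x + 9*y^2 - 36*z^2 - 6*z)
At (-3, 3, 1): (-261, -117, 48).

(-261, -117, 48)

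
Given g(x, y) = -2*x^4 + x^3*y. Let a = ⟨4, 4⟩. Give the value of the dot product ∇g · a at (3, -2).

-972

∂g/∂x = -8*x^3 + 3*x^2*y
∂g/∂y = x^3
∇g at (3, -2) = (-270, 27)
∇g · a = (-270)(4) + (27)(4) = -972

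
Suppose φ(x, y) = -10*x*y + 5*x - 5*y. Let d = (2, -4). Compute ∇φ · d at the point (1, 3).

10

∂φ/∂x = -10*y + 5
∂φ/∂y = -10*x - 5
∇φ at (1, 3) = (-25, -15)
∇φ · d = (-25)(2) + (-15)(-4) = 10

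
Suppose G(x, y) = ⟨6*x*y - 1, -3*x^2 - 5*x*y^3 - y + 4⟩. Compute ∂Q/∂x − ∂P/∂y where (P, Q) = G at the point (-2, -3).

∂G₂/∂x = -6*x - 5*y^3
∂G₁/∂y = 6*x
Scalar curl = -12*x - 5*y^3
At (-2, -3): 159.

159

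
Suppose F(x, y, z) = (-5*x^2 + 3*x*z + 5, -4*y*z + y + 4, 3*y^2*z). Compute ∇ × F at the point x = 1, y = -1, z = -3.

(∇×F)₁ = ∂F₃/∂y − ∂F₂/∂z = 6*y*z + 4*y
(∇×F)₂ = ∂F₁/∂z − ∂F₃/∂x = 3*x
(∇×F)₃ = ∂F₂/∂x − ∂F₁/∂y = 0
∇×F = (6*y*z + 4*y, 3*x, 0)
At (1, -1, -3): (14, 3, 0).

(14, 3, 0)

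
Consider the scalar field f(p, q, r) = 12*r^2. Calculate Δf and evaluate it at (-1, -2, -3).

∂²f/∂p² = 0
∂²f/∂q² = 0
∂²f/∂r² = 24
∇²f = 24
At (-1, -2, -3): 24.

24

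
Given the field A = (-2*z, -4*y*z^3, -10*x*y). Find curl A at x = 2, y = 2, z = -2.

(∇×A)₁ = ∂A₃/∂y − ∂A₂/∂z = -10*x + 12*y*z^2
(∇×A)₂ = ∂A₁/∂z − ∂A₃/∂x = 10*y - 2
(∇×A)₃ = ∂A₂/∂x − ∂A₁/∂y = 0
∇×A = (-10*x + 12*y*z^2, 10*y - 2, 0)
At (2, 2, -2): (76, 18, 0).

(76, 18, 0)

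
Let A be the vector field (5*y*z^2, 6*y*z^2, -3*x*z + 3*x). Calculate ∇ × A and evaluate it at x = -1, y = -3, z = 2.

(72, -57, -20)

(∇×A)₁ = ∂A₃/∂y − ∂A₂/∂z = -12*y*z
(∇×A)₂ = ∂A₁/∂z − ∂A₃/∂x = 10*y*z + 3*z - 3
(∇×A)₃ = ∂A₂/∂x − ∂A₁/∂y = -5*z^2
∇×A = (-12*y*z, 10*y*z + 3*z - 3, -5*z^2)
At (-1, -3, 2): (72, -57, -20).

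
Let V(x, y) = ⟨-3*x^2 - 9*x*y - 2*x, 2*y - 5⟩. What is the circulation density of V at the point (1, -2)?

∂V₂/∂x = 0
∂V₁/∂y = -9*x
Scalar curl = 9*x
At (1, -2): 9.

9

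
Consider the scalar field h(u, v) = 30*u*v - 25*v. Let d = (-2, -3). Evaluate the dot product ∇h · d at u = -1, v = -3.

∂h/∂u = 30*v
∂h/∂v = 30*u - 25
∇h at (-1, -3) = (-90, -55)
∇h · d = (-90)(-2) + (-55)(-3) = 345

345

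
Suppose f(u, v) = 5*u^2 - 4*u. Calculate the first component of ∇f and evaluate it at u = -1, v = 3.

-14

(∇f)_1 = ∂f/∂u = 10*u - 4
At (-1, 3): -14.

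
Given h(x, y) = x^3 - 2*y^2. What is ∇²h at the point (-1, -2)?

-10

∂²h/∂x² = 6*x
∂²h/∂y² = -4
∇²h = 6*x - 4
At (-1, -2): -10.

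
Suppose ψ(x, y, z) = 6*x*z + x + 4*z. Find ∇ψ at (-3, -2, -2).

(-11, 0, -14)

∂ψ/∂x = 6*z + 1
∂ψ/∂y = 0
∂ψ/∂z = 6*x + 4
∇ψ = (6*z + 1, 0, 6*x + 4)
At (-3, -2, -2): (-11, 0, -14).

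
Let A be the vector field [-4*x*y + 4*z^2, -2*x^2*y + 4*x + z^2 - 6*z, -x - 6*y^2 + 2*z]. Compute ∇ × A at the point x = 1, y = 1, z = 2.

(∇×A)₁ = ∂A₃/∂y − ∂A₂/∂z = -12*y - 2*z + 6
(∇×A)₂ = ∂A₁/∂z − ∂A₃/∂x = 8*z + 1
(∇×A)₃ = ∂A₂/∂x − ∂A₁/∂y = -4*x*y + 4*x + 4
∇×A = (-12*y - 2*z + 6, 8*z + 1, -4*x*y + 4*x + 4)
At (1, 1, 2): (-10, 17, 4).

(-10, 17, 4)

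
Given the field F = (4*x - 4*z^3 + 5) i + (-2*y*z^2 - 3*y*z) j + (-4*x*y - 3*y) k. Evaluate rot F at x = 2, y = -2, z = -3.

(7, -116, 0)

(∇×F)₁ = ∂F₃/∂y − ∂F₂/∂z = -4*x + 4*y*z + 3*y - 3
(∇×F)₂ = ∂F₁/∂z − ∂F₃/∂x = 4*y - 12*z^2
(∇×F)₃ = ∂F₂/∂x − ∂F₁/∂y = 0
∇×F = (-4*x + 4*y*z + 3*y - 3, 4*y - 12*z^2, 0)
At (2, -2, -3): (7, -116, 0).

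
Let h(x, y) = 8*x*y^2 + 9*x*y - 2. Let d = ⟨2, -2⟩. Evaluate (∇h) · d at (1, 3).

84

∂h/∂x = 8*y^2 + 9*y
∂h/∂y = 16*x*y + 9*x
∇h at (1, 3) = (99, 57)
∇h · d = (99)(2) + (57)(-2) = 84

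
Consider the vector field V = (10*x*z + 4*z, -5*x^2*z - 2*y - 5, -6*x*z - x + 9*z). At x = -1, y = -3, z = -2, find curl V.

(5, -17, -20)

(∇×V)₁ = ∂V₃/∂y − ∂V₂/∂z = 5*x^2
(∇×V)₂ = ∂V₁/∂z − ∂V₃/∂x = 10*x + 6*z + 5
(∇×V)₃ = ∂V₂/∂x − ∂V₁/∂y = -10*x*z
∇×V = (5*x^2, 10*x + 6*z + 5, -10*x*z)
At (-1, -3, -2): (5, -17, -20).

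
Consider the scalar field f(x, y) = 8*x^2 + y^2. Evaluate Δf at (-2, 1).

∂²f/∂x² = 16
∂²f/∂y² = 2
∇²f = 18
At (-2, 1): 18.

18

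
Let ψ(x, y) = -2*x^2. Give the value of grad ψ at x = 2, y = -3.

(-8, 0)

∂ψ/∂x = -4*x
∂ψ/∂y = 0
∇ψ = (-4*x, 0)
At (2, -3): (-8, 0).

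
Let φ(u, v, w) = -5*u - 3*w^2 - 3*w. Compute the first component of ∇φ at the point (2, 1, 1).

(∇φ)_1 = ∂φ/∂u = -5
At (2, 1, 1): -5.

-5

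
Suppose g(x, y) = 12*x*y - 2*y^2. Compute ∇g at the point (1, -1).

∂g/∂x = 12*y
∂g/∂y = 12*x - 4*y
∇g = (12*y, 12*x - 4*y)
At (1, -1): (-12, 16).

(-12, 16)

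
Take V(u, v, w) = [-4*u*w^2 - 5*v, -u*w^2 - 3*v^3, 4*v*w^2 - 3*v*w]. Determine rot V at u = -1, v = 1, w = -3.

(51, -24, -4)

(∇×V)₁ = ∂V₃/∂v − ∂V₂/∂w = 2*u*w + 4*w^2 - 3*w
(∇×V)₂ = ∂V₁/∂w − ∂V₃/∂u = -8*u*w
(∇×V)₃ = ∂V₂/∂u − ∂V₁/∂v = -w^2 + 5
∇×V = (2*u*w + 4*w^2 - 3*w, -8*u*w, -w^2 + 5)
At (-1, 1, -3): (51, -24, -4).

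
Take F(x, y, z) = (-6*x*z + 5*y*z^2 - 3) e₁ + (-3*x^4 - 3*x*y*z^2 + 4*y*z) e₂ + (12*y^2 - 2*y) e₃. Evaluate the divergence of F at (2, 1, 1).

-8

∂F₁/∂x = -6*z
∂F₂/∂y = -3*x*z^2 + 4*z
∂F₃/∂z = 0
∇·F = -3*x*z^2 - 2*z
At (2, 1, 1): -8.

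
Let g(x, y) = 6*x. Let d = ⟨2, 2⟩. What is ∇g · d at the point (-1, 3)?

∂g/∂x = 6
∂g/∂y = 0
∇g at (-1, 3) = (6, 0)
∇g · d = (6)(2) + (0)(2) = 12

12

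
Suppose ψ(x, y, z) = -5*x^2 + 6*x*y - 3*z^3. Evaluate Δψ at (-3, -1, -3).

∂²ψ/∂x² = -10
∂²ψ/∂y² = 0
∂²ψ/∂z² = -18*z
∇²ψ = -18*z - 10
At (-3, -1, -3): 44.

44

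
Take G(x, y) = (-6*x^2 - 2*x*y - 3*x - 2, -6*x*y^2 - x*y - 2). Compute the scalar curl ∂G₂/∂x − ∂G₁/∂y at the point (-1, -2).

∂G₂/∂x = -6*y^2 - y
∂G₁/∂y = -2*x
Scalar curl = 2*x - 6*y^2 - y
At (-1, -2): -24.

-24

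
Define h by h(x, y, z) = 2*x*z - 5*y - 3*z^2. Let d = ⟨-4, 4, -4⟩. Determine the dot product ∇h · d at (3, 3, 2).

-12

∂h/∂x = 2*z
∂h/∂y = -5
∂h/∂z = 2*x - 6*z
∇h at (3, 3, 2) = (4, -5, -6)
∇h · d = (4)(-4) + (-5)(4) + (-6)(-4) = -12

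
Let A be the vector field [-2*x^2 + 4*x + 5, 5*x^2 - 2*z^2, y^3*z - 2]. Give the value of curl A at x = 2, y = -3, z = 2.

(62, 0, 20)

(∇×A)₁ = ∂A₃/∂y − ∂A₂/∂z = 3*y^2*z + 4*z
(∇×A)₂ = ∂A₁/∂z − ∂A₃/∂x = 0
(∇×A)₃ = ∂A₂/∂x − ∂A₁/∂y = 10*x
∇×A = (3*y^2*z + 4*z, 0, 10*x)
At (2, -3, 2): (62, 0, 20).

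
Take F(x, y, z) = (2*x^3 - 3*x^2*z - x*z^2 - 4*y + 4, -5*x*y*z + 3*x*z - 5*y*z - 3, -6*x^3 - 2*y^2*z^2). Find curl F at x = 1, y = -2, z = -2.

(9, 19, -22)

(∇×F)₁ = ∂F₃/∂y − ∂F₂/∂z = 5*x*y - 3*x - 4*y*z^2 + 5*y
(∇×F)₂ = ∂F₁/∂z − ∂F₃/∂x = 15*x^2 - 2*x*z
(∇×F)₃ = ∂F₂/∂x − ∂F₁/∂y = -5*y*z + 3*z + 4
∇×F = (5*x*y - 3*x - 4*y*z^2 + 5*y, 15*x^2 - 2*x*z, -5*y*z + 3*z + 4)
At (1, -2, -2): (9, 19, -22).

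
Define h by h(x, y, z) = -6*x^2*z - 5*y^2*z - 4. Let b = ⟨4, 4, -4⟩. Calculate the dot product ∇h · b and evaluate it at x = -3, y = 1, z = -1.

∂h/∂x = -12*x*z
∂h/∂y = -10*y*z
∂h/∂z = -6*x^2 - 5*y^2
∇h at (-3, 1, -1) = (-36, 10, -59)
∇h · b = (-36)(4) + (10)(4) + (-59)(-4) = 132

132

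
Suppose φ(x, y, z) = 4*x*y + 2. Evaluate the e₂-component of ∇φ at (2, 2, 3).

(∇φ)_2 = ∂φ/∂y = 4*x
At (2, 2, 3): 8.

8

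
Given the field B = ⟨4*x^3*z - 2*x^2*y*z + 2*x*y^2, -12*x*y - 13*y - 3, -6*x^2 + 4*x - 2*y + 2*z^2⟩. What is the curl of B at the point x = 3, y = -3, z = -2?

(∇×B)₁ = ∂B₃/∂y − ∂B₂/∂z = -2
(∇×B)₂ = ∂B₁/∂z − ∂B₃/∂x = 4*x^3 - 2*x^2*y + 12*x - 4
(∇×B)₃ = ∂B₂/∂x − ∂B₁/∂y = 2*x^2*z - 4*x*y - 12*y
∇×B = (-2, 4*x^3 - 2*x^2*y + 12*x - 4, 2*x^2*z - 4*x*y - 12*y)
At (3, -3, -2): (-2, 194, 36).

(-2, 194, 36)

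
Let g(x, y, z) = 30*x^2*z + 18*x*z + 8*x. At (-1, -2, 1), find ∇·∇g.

60

∂²g/∂x² = 60*z
∂²g/∂y² = 0
∂²g/∂z² = 0
∇²g = 60*z
At (-1, -2, 1): 60.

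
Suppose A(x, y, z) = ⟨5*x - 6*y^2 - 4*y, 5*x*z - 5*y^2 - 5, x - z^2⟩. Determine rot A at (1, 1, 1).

(∇×A)₁ = ∂A₃/∂y − ∂A₂/∂z = -5*x
(∇×A)₂ = ∂A₁/∂z − ∂A₃/∂x = -1
(∇×A)₃ = ∂A₂/∂x − ∂A₁/∂y = 12*y + 5*z + 4
∇×A = (-5*x, -1, 12*y + 5*z + 4)
At (1, 1, 1): (-5, -1, 21).

(-5, -1, 21)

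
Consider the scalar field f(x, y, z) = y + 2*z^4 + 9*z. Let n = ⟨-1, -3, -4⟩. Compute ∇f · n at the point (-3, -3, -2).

∂f/∂x = 0
∂f/∂y = 1
∂f/∂z = 8*z^3 + 9
∇f at (-3, -3, -2) = (0, 1, -55)
∇f · n = (0)(-1) + (1)(-3) + (-55)(-4) = 217

217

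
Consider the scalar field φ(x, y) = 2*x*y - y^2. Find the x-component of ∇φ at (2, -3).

-6

(∇φ)_1 = ∂φ/∂x = 2*y
At (2, -3): -6.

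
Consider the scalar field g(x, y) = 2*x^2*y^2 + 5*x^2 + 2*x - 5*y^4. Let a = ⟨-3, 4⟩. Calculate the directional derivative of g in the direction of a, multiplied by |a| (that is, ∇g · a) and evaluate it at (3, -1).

∂g/∂x = 4*x*y^2 + 10*x + 2
∂g/∂y = 4*x^2*y - 20*y^3
∇g at (3, -1) = (44, -16)
∇g · a = (44)(-3) + (-16)(4) = -196

-196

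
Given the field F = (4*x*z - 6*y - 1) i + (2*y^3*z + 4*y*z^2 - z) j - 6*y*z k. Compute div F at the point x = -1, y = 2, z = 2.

60

∂F₁/∂x = 4*z
∂F₂/∂y = 6*y^2*z + 4*z^2
∂F₃/∂z = -6*y
∇·F = 6*y^2*z - 6*y + 4*z^2 + 4*z
At (-1, 2, 2): 60.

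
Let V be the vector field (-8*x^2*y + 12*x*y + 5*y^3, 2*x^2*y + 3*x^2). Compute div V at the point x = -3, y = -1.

∂V₁/∂x = -16*x*y + 12*y
∂V₂/∂y = 2*x^2
∇·V = 2*x^2 - 16*x*y + 12*y
At (-3, -1): -42.

-42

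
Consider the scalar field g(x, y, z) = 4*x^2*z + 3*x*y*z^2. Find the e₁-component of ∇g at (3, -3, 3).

(∇g)_1 = ∂g/∂x = 8*x*z + 3*y*z^2
At (3, -3, 3): -9.

-9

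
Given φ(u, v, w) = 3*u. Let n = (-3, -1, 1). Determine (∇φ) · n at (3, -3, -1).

-9

∂φ/∂u = 3
∂φ/∂v = 0
∂φ/∂w = 0
∇φ at (3, -3, -1) = (3, 0, 0)
∇φ · n = (3)(-3) + (0)(-1) + (0)(1) = -9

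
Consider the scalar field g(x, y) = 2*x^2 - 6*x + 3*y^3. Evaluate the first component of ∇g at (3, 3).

6

(∇g)_1 = ∂g/∂x = 4*x - 6
At (3, 3): 6.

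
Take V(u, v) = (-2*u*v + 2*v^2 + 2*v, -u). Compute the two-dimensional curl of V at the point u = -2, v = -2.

∂V₂/∂u = -1
∂V₁/∂v = -2*u + 4*v + 2
Scalar curl = 2*u - 4*v - 3
At (-2, -2): 1.

1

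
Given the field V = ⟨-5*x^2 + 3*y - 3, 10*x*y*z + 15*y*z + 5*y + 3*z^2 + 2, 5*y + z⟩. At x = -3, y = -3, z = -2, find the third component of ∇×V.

(∇×V)_3 = ∂V₂/∂x − ∂V₁/∂y
= 10*y*z − (3)
= 10*y*z - 3
At (-3, -3, -2): 57.

57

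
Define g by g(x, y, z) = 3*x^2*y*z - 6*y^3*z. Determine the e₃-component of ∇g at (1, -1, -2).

(∇g)_3 = ∂g/∂z = 3*x^2*y - 6*y^3
At (1, -1, -2): 3.

3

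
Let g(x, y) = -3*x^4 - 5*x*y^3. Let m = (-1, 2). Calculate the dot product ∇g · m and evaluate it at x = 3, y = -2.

-76

∂g/∂x = -12*x^3 - 5*y^3
∂g/∂y = -15*x*y^2
∇g at (3, -2) = (-284, -180)
∇g · m = (-284)(-1) + (-180)(2) = -76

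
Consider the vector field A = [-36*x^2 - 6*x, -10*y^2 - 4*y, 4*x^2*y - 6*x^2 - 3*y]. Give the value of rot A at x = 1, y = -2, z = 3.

(∇×A)₁ = ∂A₃/∂y − ∂A₂/∂z = 4*x^2 - 3
(∇×A)₂ = ∂A₁/∂z − ∂A₃/∂x = -8*x*y + 12*x
(∇×A)₃ = ∂A₂/∂x − ∂A₁/∂y = 0
∇×A = (4*x^2 - 3, -8*x*y + 12*x, 0)
At (1, -2, 3): (1, 28, 0).

(1, 28, 0)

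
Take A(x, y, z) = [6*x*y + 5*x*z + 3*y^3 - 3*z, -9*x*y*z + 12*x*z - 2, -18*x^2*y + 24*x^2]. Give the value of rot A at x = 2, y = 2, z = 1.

(-60, 55, -54)

(∇×A)₁ = ∂A₃/∂y − ∂A₂/∂z = -18*x^2 + 9*x*y - 12*x
(∇×A)₂ = ∂A₁/∂z − ∂A₃/∂x = 36*x*y - 43*x - 3
(∇×A)₃ = ∂A₂/∂x − ∂A₁/∂y = -6*x - 9*y^2 - 9*y*z + 12*z
∇×A = (-18*x^2 + 9*x*y - 12*x, 36*x*y - 43*x - 3, -6*x - 9*y^2 - 9*y*z + 12*z)
At (2, 2, 1): (-60, 55, -54).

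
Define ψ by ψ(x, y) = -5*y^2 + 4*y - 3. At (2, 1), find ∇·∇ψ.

-10

∂²ψ/∂x² = 0
∂²ψ/∂y² = -10
∇²ψ = -10
At (2, 1): -10.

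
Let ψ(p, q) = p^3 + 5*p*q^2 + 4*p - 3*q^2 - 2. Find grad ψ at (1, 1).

(12, 4)

∂ψ/∂p = 3*p^2 + 5*q^2 + 4
∂ψ/∂q = 10*p*q - 6*q
∇ψ = (3*p^2 + 5*q^2 + 4, 10*p*q - 6*q)
At (1, 1): (12, 4).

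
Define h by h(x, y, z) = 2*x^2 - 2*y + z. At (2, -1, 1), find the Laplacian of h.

4

∂²h/∂x² = 4
∂²h/∂y² = 0
∂²h/∂z² = 0
∇²h = 4
At (2, -1, 1): 4.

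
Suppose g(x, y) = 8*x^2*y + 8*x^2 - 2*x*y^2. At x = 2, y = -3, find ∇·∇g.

-40

∂²g/∂x² = 16*(y + 1)
∂²g/∂y² = -4*x
∇²g = -4*x + 16*y + 16
At (2, -3): -40.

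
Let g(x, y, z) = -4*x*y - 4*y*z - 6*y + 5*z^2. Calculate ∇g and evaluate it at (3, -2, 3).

(8, -30, 38)

∂g/∂x = -4*y
∂g/∂y = -4*x - 4*z - 6
∂g/∂z = -4*y + 10*z
∇g = (-4*y, -4*x - 4*z - 6, -4*y + 10*z)
At (3, -2, 3): (8, -30, 38).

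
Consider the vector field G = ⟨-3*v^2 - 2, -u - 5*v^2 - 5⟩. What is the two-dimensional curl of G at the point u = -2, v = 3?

17

∂G₂/∂u = -1
∂G₁/∂v = -6*v
Scalar curl = 6*v - 1
At (-2, 3): 17.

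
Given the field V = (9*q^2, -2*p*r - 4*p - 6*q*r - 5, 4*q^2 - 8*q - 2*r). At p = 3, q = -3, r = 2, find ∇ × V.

(∇×V)₁ = ∂V₃/∂q − ∂V₂/∂r = 2*p + 14*q - 8
(∇×V)₂ = ∂V₁/∂r − ∂V₃/∂p = 0
(∇×V)₃ = ∂V₂/∂p − ∂V₁/∂q = -18*q - 2*r - 4
∇×V = (2*p + 14*q - 8, 0, -18*q - 2*r - 4)
At (3, -3, 2): (-44, 0, 46).

(-44, 0, 46)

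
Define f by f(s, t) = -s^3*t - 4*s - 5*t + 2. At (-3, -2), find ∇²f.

-36

∂²f/∂s² = -6*s*t
∂²f/∂t² = 0
∇²f = -6*s*t
At (-3, -2): -36.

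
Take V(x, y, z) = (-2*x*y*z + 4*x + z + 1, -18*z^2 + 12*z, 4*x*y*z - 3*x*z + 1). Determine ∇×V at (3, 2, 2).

(∇×V)₁ = ∂V₃/∂y − ∂V₂/∂z = 4*x*z + 36*z - 12
(∇×V)₂ = ∂V₁/∂z − ∂V₃/∂x = -2*x*y - 4*y*z + 3*z + 1
(∇×V)₃ = ∂V₂/∂x − ∂V₁/∂y = 2*x*z
∇×V = (4*x*z + 36*z - 12, -2*x*y - 4*y*z + 3*z + 1, 2*x*z)
At (3, 2, 2): (84, -21, 12).

(84, -21, 12)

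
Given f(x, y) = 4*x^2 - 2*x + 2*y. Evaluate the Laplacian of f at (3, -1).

∂²f/∂x² = 8
∂²f/∂y² = 0
∇²f = 8
At (3, -1): 8.

8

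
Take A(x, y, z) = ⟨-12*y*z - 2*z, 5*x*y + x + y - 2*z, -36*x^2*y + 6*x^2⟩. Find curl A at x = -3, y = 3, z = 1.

(∇×A)₁ = ∂A₃/∂y − ∂A₂/∂z = -36*x^2 + 2
(∇×A)₂ = ∂A₁/∂z − ∂A₃/∂x = 72*x*y - 12*x - 12*y - 2
(∇×A)₃ = ∂A₂/∂x − ∂A₁/∂y = 5*y + 12*z + 1
∇×A = (-36*x^2 + 2, 72*x*y - 12*x - 12*y - 2, 5*y + 12*z + 1)
At (-3, 3, 1): (-322, -650, 28).

(-322, -650, 28)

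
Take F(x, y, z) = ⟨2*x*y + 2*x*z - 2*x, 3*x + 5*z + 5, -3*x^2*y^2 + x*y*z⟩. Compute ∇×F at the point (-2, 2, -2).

(-49, -48, 7)

(∇×F)₁ = ∂F₃/∂y − ∂F₂/∂z = -6*x^2*y + x*z - 5
(∇×F)₂ = ∂F₁/∂z − ∂F₃/∂x = 6*x*y^2 + 2*x - y*z
(∇×F)₃ = ∂F₂/∂x − ∂F₁/∂y = -2*x + 3
∇×F = (-6*x^2*y + x*z - 5, 6*x*y^2 + 2*x - y*z, -2*x + 3)
At (-2, 2, -2): (-49, -48, 7).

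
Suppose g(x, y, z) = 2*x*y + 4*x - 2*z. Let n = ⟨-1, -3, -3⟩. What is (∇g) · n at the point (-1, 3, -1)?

∂g/∂x = 2*y + 4
∂g/∂y = 2*x
∂g/∂z = -2
∇g at (-1, 3, -1) = (10, -2, -2)
∇g · n = (10)(-1) + (-2)(-3) + (-2)(-3) = 2

2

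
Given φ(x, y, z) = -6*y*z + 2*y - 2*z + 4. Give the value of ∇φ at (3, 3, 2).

∂φ/∂x = 0
∂φ/∂y = -6*z + 2
∂φ/∂z = -6*y - 2
∇φ = (0, -6*z + 2, -6*y - 2)
At (3, 3, 2): (0, -10, -20).

(0, -10, -20)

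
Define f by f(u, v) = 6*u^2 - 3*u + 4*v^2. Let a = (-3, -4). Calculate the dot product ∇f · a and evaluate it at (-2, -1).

113

∂f/∂u = 12*u - 3
∂f/∂v = 8*v
∇f at (-2, -1) = (-27, -8)
∇f · a = (-27)(-3) + (-8)(-4) = 113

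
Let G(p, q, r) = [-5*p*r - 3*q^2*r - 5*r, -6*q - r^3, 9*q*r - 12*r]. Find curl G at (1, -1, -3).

(∇×G)₁ = ∂G₃/∂q − ∂G₂/∂r = 3*r^2 + 9*r
(∇×G)₂ = ∂G₁/∂r − ∂G₃/∂p = -5*p - 3*q^2 - 5
(∇×G)₃ = ∂G₂/∂p − ∂G₁/∂q = 6*q*r
∇×G = (3*r^2 + 9*r, -5*p - 3*q^2 - 5, 6*q*r)
At (1, -1, -3): (0, -13, 18).

(0, -13, 18)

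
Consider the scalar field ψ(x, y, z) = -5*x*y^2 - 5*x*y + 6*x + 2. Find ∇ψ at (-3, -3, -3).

(-24, -75, 0)

∂ψ/∂x = -5*y^2 - 5*y + 6
∂ψ/∂y = -10*x*y - 5*x
∂ψ/∂z = 0
∇ψ = (-5*y^2 - 5*y + 6, -10*x*y - 5*x, 0)
At (-3, -3, -3): (-24, -75, 0).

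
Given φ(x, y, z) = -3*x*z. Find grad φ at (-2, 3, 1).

(-3, 0, 6)

∂φ/∂x = -3*z
∂φ/∂y = 0
∂φ/∂z = -3*x
∇φ = (-3*z, 0, -3*x)
At (-2, 3, 1): (-3, 0, 6).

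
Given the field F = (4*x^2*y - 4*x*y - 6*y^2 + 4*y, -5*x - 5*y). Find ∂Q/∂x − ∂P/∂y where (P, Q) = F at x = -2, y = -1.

∂F₂/∂x = -5
∂F₁/∂y = 4*x^2 - 4*x - 12*y + 4
Scalar curl = -4*x^2 + 4*x + 12*y - 9
At (-2, -1): -45.

-45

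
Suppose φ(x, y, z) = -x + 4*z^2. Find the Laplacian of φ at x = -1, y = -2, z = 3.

8

∂²φ/∂x² = 0
∂²φ/∂y² = 0
∂²φ/∂z² = 8
∇²φ = 8
At (-1, -2, 3): 8.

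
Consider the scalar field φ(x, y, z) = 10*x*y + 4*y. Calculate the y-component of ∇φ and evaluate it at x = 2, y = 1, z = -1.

(∇φ)_2 = ∂φ/∂y = 10*x + 4
At (2, 1, -1): 24.

24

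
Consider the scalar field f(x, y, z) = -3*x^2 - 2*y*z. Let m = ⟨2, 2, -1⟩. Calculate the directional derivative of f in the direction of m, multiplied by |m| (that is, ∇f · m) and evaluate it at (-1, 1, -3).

26

∂f/∂x = -6*x
∂f/∂y = -2*z
∂f/∂z = -2*y
∇f at (-1, 1, -3) = (6, 6, -2)
∇f · m = (6)(2) + (6)(2) + (-2)(-1) = 26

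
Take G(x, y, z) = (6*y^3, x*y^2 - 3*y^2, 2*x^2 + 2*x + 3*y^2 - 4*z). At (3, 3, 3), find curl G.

(∇×G)₁ = ∂G₃/∂y − ∂G₂/∂z = 6*y
(∇×G)₂ = ∂G₁/∂z − ∂G₃/∂x = -4*x - 2
(∇×G)₃ = ∂G₂/∂x − ∂G₁/∂y = -17*y^2
∇×G = (6*y, -4*x - 2, -17*y^2)
At (3, 3, 3): (18, -14, -153).

(18, -14, -153)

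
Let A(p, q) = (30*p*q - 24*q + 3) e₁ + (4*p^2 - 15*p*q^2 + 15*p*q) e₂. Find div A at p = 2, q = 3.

-60

∂A₁/∂p = 30*q
∂A₂/∂q = -30*p*q + 15*p
∇·A = -30*p*q + 15*p + 30*q
At (2, 3): -60.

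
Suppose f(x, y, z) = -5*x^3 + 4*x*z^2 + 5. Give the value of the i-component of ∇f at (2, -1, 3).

(∇f)_1 = ∂f/∂x = -15*x^2 + 4*z^2
At (2, -1, 3): -24.

-24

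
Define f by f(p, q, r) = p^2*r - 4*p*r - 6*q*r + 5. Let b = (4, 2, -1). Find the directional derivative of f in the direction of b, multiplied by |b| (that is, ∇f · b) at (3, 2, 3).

3

∂f/∂p = 2*p*r - 4*r
∂f/∂q = -6*r
∂f/∂r = p^2 - 4*p - 6*q
∇f at (3, 2, 3) = (6, -18, -15)
∇f · b = (6)(4) + (-18)(2) + (-15)(-1) = 3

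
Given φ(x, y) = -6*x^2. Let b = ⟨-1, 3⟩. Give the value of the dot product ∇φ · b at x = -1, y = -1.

-12

∂φ/∂x = -12*x
∂φ/∂y = 0
∇φ at (-1, -1) = (12, 0)
∇φ · b = (12)(-1) + (0)(3) = -12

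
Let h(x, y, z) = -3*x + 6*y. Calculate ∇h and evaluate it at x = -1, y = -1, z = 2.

(-3, 6, 0)

∂h/∂x = -3
∂h/∂y = 6
∂h/∂z = 0
∇h = (-3, 6, 0)
At (-1, -1, 2): (-3, 6, 0).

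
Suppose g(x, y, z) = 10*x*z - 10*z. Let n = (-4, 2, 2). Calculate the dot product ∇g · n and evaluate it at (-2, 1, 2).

∂g/∂x = 10*z
∂g/∂y = 0
∂g/∂z = 10*x - 10
∇g at (-2, 1, 2) = (20, 0, -30)
∇g · n = (20)(-4) + (0)(2) + (-30)(2) = -140

-140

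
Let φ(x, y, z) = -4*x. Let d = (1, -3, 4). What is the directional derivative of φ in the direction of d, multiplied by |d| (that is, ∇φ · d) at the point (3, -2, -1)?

∂φ/∂x = -4
∂φ/∂y = 0
∂φ/∂z = 0
∇φ at (3, -2, -1) = (-4, 0, 0)
∇φ · d = (-4)(1) + (0)(-3) + (0)(4) = -4

-4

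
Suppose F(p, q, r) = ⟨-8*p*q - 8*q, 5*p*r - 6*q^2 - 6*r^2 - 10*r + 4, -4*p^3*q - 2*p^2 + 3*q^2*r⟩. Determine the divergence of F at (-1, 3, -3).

∂F₁/∂p = -8*q
∂F₂/∂q = -12*q
∂F₃/∂r = 3*q^2
∇·F = 3*q^2 - 20*q
At (-1, 3, -3): -33.

-33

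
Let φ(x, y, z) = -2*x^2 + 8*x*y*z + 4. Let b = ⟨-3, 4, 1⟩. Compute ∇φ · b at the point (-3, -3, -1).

∂φ/∂x = -4*x + 8*y*z
∂φ/∂y = 8*x*z
∂φ/∂z = 8*x*y
∇φ at (-3, -3, -1) = (36, 24, 72)
∇φ · b = (36)(-3) + (24)(4) + (72)(1) = 60

60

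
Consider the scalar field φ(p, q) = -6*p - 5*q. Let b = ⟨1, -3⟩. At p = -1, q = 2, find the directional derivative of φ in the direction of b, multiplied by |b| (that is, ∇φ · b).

∂φ/∂p = -6
∂φ/∂q = -5
∇φ at (-1, 2) = (-6, -5)
∇φ · b = (-6)(1) + (-5)(-3) = 9

9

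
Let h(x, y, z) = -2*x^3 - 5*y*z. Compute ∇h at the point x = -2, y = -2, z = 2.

∂h/∂x = -6*x^2
∂h/∂y = -5*z
∂h/∂z = -5*y
∇h = (-6*x^2, -5*z, -5*y)
At (-2, -2, 2): (-24, -10, 10).

(-24, -10, 10)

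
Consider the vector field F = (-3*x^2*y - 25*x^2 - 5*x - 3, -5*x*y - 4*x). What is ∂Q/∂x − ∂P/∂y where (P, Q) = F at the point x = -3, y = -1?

28

∂F₂/∂x = -5*y - 4
∂F₁/∂y = -3*x^2
Scalar curl = 3*x^2 - 5*y - 4
At (-3, -1): 28.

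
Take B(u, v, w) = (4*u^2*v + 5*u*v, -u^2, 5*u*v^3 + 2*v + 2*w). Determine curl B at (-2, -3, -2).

(-268, 135, -2)

(∇×B)₁ = ∂B₃/∂v − ∂B₂/∂w = 15*u*v^2 + 2
(∇×B)₂ = ∂B₁/∂w − ∂B₃/∂u = -5*v^3
(∇×B)₃ = ∂B₂/∂u − ∂B₁/∂v = -4*u^2 - 7*u
∇×B = (15*u*v^2 + 2, -5*v^3, -4*u^2 - 7*u)
At (-2, -3, -2): (-268, 135, -2).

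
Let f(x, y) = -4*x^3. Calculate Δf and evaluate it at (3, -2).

∂²f/∂x² = -24*x
∂²f/∂y² = 0
∇²f = -24*x
At (3, -2): -72.

-72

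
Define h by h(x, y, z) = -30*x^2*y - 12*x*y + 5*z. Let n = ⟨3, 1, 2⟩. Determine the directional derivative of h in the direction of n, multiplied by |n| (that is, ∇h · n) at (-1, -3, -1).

-440

∂h/∂x = -60*x*y - 12*y
∂h/∂y = -30*x^2 - 12*x
∂h/∂z = 5
∇h at (-1, -3, -1) = (-144, -18, 5)
∇h · n = (-144)(3) + (-18)(1) + (5)(2) = -440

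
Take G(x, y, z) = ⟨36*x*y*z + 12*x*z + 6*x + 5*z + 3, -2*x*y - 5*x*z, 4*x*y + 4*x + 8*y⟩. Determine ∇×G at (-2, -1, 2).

(-10, 53, 136)

(∇×G)₁ = ∂G₃/∂y − ∂G₂/∂z = 9*x + 8
(∇×G)₂ = ∂G₁/∂z − ∂G₃/∂x = 36*x*y + 12*x - 4*y + 1
(∇×G)₃ = ∂G₂/∂x − ∂G₁/∂y = -36*x*z - 2*y - 5*z
∇×G = (9*x + 8, 36*x*y + 12*x - 4*y + 1, -36*x*z - 2*y - 5*z)
At (-2, -1, 2): (-10, 53, 136).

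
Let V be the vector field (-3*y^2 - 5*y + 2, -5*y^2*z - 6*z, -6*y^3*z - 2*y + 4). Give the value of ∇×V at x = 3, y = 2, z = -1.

(96, 0, 17)

(∇×V)₁ = ∂V₃/∂y − ∂V₂/∂z = -18*y^2*z + 5*y^2 + 4
(∇×V)₂ = ∂V₁/∂z − ∂V₃/∂x = 0
(∇×V)₃ = ∂V₂/∂x − ∂V₁/∂y = 6*y + 5
∇×V = (-18*y^2*z + 5*y^2 + 4, 0, 6*y + 5)
At (3, 2, -1): (96, 0, 17).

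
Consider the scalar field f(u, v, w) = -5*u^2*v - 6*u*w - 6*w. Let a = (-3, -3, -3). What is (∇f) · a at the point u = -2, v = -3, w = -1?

∂f/∂u = -10*u*v - 6*w
∂f/∂v = -5*u^2
∂f/∂w = -6*u - 6
∇f at (-2, -3, -1) = (-54, -20, 6)
∇f · a = (-54)(-3) + (-20)(-3) + (6)(-3) = 204

204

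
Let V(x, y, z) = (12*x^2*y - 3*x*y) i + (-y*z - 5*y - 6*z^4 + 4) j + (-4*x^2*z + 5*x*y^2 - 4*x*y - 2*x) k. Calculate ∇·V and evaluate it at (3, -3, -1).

∂V₁/∂x = 24*x*y - 3*y
∂V₂/∂y = -z - 5
∂V₃/∂z = -4*x^2
∇·V = -4*x^2 + 24*x*y - 3*y - z - 5
At (3, -3, -1): -247.

-247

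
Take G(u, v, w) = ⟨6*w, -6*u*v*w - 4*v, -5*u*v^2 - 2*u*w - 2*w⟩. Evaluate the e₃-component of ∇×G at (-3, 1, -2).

(∇×G)_3 = ∂G₂/∂u − ∂G₁/∂v
= -6*v*w − (0)
= -6*v*w
At (-3, 1, -2): 12.

12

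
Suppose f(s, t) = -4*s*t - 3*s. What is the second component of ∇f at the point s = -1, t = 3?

4

(∇f)_2 = ∂f/∂t = -4*s
At (-1, 3): 4.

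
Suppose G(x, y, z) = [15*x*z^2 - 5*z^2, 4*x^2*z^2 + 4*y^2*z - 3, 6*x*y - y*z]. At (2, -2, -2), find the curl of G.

(∇×G)₁ = ∂G₃/∂y − ∂G₂/∂z = -8*x^2*z + 6*x - 4*y^2 - z
(∇×G)₂ = ∂G₁/∂z − ∂G₃/∂x = 30*x*z - 6*y - 10*z
(∇×G)₃ = ∂G₂/∂x − ∂G₁/∂y = 8*x*z^2
∇×G = (-8*x^2*z + 6*x - 4*y^2 - z, 30*x*z - 6*y - 10*z, 8*x*z^2)
At (2, -2, -2): (62, -88, 64).

(62, -88, 64)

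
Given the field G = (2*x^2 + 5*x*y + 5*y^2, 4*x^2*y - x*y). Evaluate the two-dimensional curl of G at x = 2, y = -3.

-25

∂G₂/∂x = 8*x*y - y
∂G₁/∂y = 5*x + 10*y
Scalar curl = 8*x*y - 5*x - 11*y
At (2, -3): -25.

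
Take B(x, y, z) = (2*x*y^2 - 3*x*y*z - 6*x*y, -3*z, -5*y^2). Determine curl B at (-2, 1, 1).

(-7, 6, -10)

(∇×B)₁ = ∂B₃/∂y − ∂B₂/∂z = -10*y + 3
(∇×B)₂ = ∂B₁/∂z − ∂B₃/∂x = -3*x*y
(∇×B)₃ = ∂B₂/∂x − ∂B₁/∂y = -4*x*y + 3*x*z + 6*x
∇×B = (-10*y + 3, -3*x*y, -4*x*y + 3*x*z + 6*x)
At (-2, 1, 1): (-7, 6, -10).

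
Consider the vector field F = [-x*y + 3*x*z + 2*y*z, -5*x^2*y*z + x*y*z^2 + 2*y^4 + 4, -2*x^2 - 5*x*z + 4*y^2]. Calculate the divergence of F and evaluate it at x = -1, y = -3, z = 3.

∂F₁/∂x = -y + 3*z
∂F₂/∂y = -5*x^2*z + x*z^2 + 8*y^3
∂F₃/∂z = -5*x
∇·F = -5*x^2*z + x*z^2 - 5*x + 8*y^3 - y + 3*z
At (-1, -3, 3): -223.

-223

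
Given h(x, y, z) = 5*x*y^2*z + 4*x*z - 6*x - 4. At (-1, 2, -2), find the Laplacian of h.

20

∂²h/∂x² = 0
∂²h/∂y² = 10*x*z
∂²h/∂z² = 0
∇²h = 10*x*z
At (-1, 2, -2): 20.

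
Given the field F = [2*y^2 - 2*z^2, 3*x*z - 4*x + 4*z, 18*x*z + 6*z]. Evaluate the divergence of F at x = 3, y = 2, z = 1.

60

∂F₁/∂x = 0
∂F₂/∂y = 0
∂F₃/∂z = 18*x + 6
∇·F = 18*x + 6
At (3, 2, 1): 60.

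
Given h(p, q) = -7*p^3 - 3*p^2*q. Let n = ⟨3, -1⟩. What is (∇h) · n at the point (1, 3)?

-114

∂h/∂p = -21*p^2 - 6*p*q
∂h/∂q = -3*p^2
∇h at (1, 3) = (-39, -3)
∇h · n = (-39)(3) + (-3)(-1) = -114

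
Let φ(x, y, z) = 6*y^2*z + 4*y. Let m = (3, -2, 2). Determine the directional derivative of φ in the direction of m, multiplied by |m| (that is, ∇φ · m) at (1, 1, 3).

∂φ/∂x = 0
∂φ/∂y = 12*y*z + 4
∂φ/∂z = 6*y^2
∇φ at (1, 1, 3) = (0, 40, 6)
∇φ · m = (0)(3) + (40)(-2) + (6)(2) = -68

-68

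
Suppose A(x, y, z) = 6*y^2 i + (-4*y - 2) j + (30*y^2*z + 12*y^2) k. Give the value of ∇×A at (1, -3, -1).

(∇×A)₁ = ∂A₃/∂y − ∂A₂/∂z = 60*y*z + 24*y
(∇×A)₂ = ∂A₁/∂z − ∂A₃/∂x = 0
(∇×A)₃ = ∂A₂/∂x − ∂A₁/∂y = -12*y
∇×A = (60*y*z + 24*y, 0, -12*y)
At (1, -3, -1): (108, 0, 36).

(108, 0, 36)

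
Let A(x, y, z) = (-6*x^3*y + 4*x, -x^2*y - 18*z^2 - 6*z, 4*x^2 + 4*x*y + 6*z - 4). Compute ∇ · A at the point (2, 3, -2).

∂A₁/∂x = -18*x^2*y + 4
∂A₂/∂y = -x^2
∂A₃/∂z = 6
∇·A = -18*x^2*y - x^2 + 10
At (2, 3, -2): -210.

-210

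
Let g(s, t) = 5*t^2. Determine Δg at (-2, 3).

10

∂²g/∂s² = 0
∂²g/∂t² = 10
∇²g = 10
At (-2, 3): 10.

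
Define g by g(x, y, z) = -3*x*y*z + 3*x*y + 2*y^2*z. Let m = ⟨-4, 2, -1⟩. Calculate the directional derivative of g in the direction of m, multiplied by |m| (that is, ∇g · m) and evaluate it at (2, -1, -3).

∂g/∂x = -3*y*z + 3*y
∂g/∂y = -3*x*z + 3*x + 4*y*z
∂g/∂z = -3*x*y + 2*y^2
∇g at (2, -1, -3) = (-12, 36, 8)
∇g · m = (-12)(-4) + (36)(2) + (8)(-1) = 112

112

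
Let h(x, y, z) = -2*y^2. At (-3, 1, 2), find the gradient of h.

(0, -4, 0)

∂h/∂x = 0
∂h/∂y = -4*y
∂h/∂z = 0
∇h = (0, -4*y, 0)
At (-3, 1, 2): (0, -4, 0).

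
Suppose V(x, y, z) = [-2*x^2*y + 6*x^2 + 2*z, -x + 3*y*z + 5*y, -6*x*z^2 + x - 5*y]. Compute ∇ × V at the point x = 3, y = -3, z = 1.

(4, 7, 17)

(∇×V)₁ = ∂V₃/∂y − ∂V₂/∂z = -3*y - 5
(∇×V)₂ = ∂V₁/∂z − ∂V₃/∂x = 6*z^2 + 1
(∇×V)₃ = ∂V₂/∂x − ∂V₁/∂y = 2*x^2 - 1
∇×V = (-3*y - 5, 6*z^2 + 1, 2*x^2 - 1)
At (3, -3, 1): (4, 7, 17).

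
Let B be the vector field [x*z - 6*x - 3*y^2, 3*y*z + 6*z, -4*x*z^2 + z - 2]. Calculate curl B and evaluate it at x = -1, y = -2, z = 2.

(∇×B)₁ = ∂B₃/∂y − ∂B₂/∂z = -3*y - 6
(∇×B)₂ = ∂B₁/∂z − ∂B₃/∂x = x + 4*z^2
(∇×B)₃ = ∂B₂/∂x − ∂B₁/∂y = 6*y
∇×B = (-3*y - 6, x + 4*z^2, 6*y)
At (-1, -2, 2): (0, 15, -12).

(0, 15, -12)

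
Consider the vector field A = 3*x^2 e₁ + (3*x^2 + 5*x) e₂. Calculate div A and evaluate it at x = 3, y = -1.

18

∂A₁/∂x = 6*x
∂A₂/∂y = 0
∇·A = 6*x
At (3, -1): 18.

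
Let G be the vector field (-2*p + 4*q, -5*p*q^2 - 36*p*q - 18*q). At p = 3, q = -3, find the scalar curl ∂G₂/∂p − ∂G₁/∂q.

59

∂G₂/∂p = -5*q^2 - 36*q
∂G₁/∂q = 4
Scalar curl = -5*q^2 - 36*q - 4
At (3, -3): 59.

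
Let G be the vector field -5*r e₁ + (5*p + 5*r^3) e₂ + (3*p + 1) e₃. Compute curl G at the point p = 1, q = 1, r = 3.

(∇×G)₁ = ∂G₃/∂q − ∂G₂/∂r = -15*r^2
(∇×G)₂ = ∂G₁/∂r − ∂G₃/∂p = -8
(∇×G)₃ = ∂G₂/∂p − ∂G₁/∂q = 5
∇×G = (-15*r^2, -8, 5)
At (1, 1, 3): (-135, -8, 5).

(-135, -8, 5)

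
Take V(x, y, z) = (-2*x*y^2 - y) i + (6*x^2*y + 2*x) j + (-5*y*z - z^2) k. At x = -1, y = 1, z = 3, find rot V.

(∇×V)₁ = ∂V₃/∂y − ∂V₂/∂z = -5*z
(∇×V)₂ = ∂V₁/∂z − ∂V₃/∂x = 0
(∇×V)₃ = ∂V₂/∂x − ∂V₁/∂y = 16*x*y + 3
∇×V = (-5*z, 0, 16*x*y + 3)
At (-1, 1, 3): (-15, 0, -13).

(-15, 0, -13)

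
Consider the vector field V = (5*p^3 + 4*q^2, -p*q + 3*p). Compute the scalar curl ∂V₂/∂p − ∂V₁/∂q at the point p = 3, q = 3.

-24

∂V₂/∂p = -q + 3
∂V₁/∂q = 8*q
Scalar curl = -9*q + 3
At (3, 3): -24.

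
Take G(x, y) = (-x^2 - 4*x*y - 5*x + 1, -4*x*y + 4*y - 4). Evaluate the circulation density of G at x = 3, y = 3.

0

∂G₂/∂x = -4*y
∂G₁/∂y = -4*x
Scalar curl = 4*x - 4*y
At (3, 3): 0.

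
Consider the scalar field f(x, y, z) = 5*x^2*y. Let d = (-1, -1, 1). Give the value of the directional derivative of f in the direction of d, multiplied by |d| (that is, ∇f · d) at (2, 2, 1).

∂f/∂x = 10*x*y
∂f/∂y = 5*x^2
∂f/∂z = 0
∇f at (2, 2, 1) = (40, 20, 0)
∇f · d = (40)(-1) + (20)(-1) + (0)(1) = -60

-60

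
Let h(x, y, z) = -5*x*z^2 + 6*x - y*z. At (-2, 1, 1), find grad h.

∂h/∂x = -5*z^2 + 6
∂h/∂y = -z
∂h/∂z = -10*x*z - y
∇h = (-5*z^2 + 6, -z, -10*x*z - y)
At (-2, 1, 1): (1, -1, 19).

(1, -1, 19)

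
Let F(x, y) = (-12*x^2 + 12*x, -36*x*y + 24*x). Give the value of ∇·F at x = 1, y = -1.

-48

∂F₁/∂x = -24*x + 12
∂F₂/∂y = -36*x
∇·F = -60*x + 12
At (1, -1): -48.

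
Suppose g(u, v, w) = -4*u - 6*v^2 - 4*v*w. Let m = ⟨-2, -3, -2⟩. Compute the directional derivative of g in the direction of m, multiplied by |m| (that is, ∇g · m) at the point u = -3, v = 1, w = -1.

40

∂g/∂u = -4
∂g/∂v = -12*v - 4*w
∂g/∂w = -4*v
∇g at (-3, 1, -1) = (-4, -8, -4)
∇g · m = (-4)(-2) + (-8)(-3) + (-4)(-2) = 40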